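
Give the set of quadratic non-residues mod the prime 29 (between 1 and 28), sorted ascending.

Square k = 1,…,14 (k and 29−k give the same square):
1²=1, 2²=4, 3²=9, 4²=16, 5²=25, 6²≡7, 7²≡20, 8²≡6, 9²≡23, 10²≡13, 11²≡5, 12²≡28, 13²≡24, 14²≡22 (mod 29).
The residues are {1, 4, 5, 6, 7, 9, 13, 16, 20, 22, 23, 24, 25, 28}; the non-residues are the remaining 14 nonzero classes.

2,3,8,10,11,12,14,15,17,18,19,21,26,27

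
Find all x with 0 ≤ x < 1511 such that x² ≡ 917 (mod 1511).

Since 1511 ≡ 3 (mod 4), a square root of 917 is 917^((1511+1)/4) = 917^378 mod 1511.
Repeated squaring: 917^2≡773, 917^4≡684, 917^8≡957, 917^16≡183, 917^32≡247, 917^64≡569, 917^128≡407, 917^256≡950 (mod 1511).
917^378 = 917^(256+64+32+16+8+2) ≡ 488 (mod 1511).
Check: 488² = 238144 ≡ 917 (mod 1511). The two roots are 488 and 1023.

488, 1023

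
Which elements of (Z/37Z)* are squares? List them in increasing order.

1,3,4,7,9,10,11,12,16,21,25,26,27,28,30,33,34,36

Square k = 1,…,18 (k and 37−k give the same square):
1²=1, 2²=4, 3²=9, 4²=16, 5²=25, 6²=36, 7²≡12, 8²≡27, 9²≡7, 10²≡26, 11²≡10, 12²≡33, 13²≡21, 14²≡11, 15²≡3, 16²≡34, 17²≡30, 18²≡28 (mod 37).
So the quadratic residues mod 37 are {1, 3, 4, 7, 9, 10, 11, 12, 16, 21, 25, 26, 27, 28, 30, 33, 34, 36}.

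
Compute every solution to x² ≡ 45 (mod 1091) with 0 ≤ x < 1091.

Since 1091 ≡ 3 (mod 4), a square root of 45 is 45^((1091+1)/4) = 45^273 mod 1091.
Repeated squaring: 45^2≡934, 45^4≡647, 45^8≡756, 45^16≡943, 45^32≡84, 45^64≡510, 45^128≡442, 45^256≡75 (mod 1091).
45^273 = 45^(256+16+1) ≡ 178 (mod 1091).
Check: 178² = 31684 ≡ 45 (mod 1091). The two roots are 178 and 913.

178, 913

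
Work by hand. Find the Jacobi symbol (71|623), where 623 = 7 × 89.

Reciprocity: 71 ≡ 3 and 623 ≡ 3 (mod 4), so (71/623) = −(623/71).
Reduce top mod 71: now compute (55/71).
Reciprocity: 55 ≡ 3 and 71 ≡ 3 (mod 4), so (55/71) = −(71/55).
Reduce top mod 55: now compute (16/55).
Pull out 2^4: since 55 ≡ 7 (mod 8), (2/55) = +1, so (2/55)^4 = +1.
Reached (1/55) = 1. Collecting the sign flips along the way, the symbol is +1.

1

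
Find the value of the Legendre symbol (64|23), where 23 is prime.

First reduce: 64 ≡ 18 (mod 23).
Pull out 2: since 23 ≡ 7 (mod 8), (2/23) = +1.
Reciprocity: 9 ≡ 1 and 23 ≡ 3 (mod 4), so (9/23) = +(23/9).
Reduce top mod 9: now compute (5/9).
Reciprocity: 5 ≡ 1 and 9 ≡ 1 (mod 4), so (5/9) = +(9/5).
Reduce top mod 5: now compute (4/5).
Pull out 2^2: since 5 ≡ 5 (mod 8), (2/5) = -1, so (2/5)^2 = +1.
Reached (1/5) = 1. Collecting the sign flips along the way, the symbol is +1.

1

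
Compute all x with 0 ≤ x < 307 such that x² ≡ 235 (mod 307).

34, 273

Since 307 ≡ 3 (mod 4), a square root of 235 is 235^((307+1)/4) = 235^77 mod 307.
Repeated squaring: 235^2≡272, 235^4≡304, 235^8≡9, 235^16≡81, 235^32≡114, 235^64≡102 (mod 307).
235^77 = 235^(64+8+4+1) ≡ 273 (mod 307).
Check: 273² = 74529 ≡ 235 (mod 307). The two roots are 34 and 273.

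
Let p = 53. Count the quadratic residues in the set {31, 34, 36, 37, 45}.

2

(31/53) = -1 → non-residue.
(34/53) = -1 → non-residue.
(36/53) = +1 → QR.
(37/53) = +1 → QR.
(45/53) = -1 → non-residue.
Total quadratic residues among the 5: 2.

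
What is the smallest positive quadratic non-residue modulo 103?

3

(2/103) = +1, so 2 is a residue.
(3/103) = −1, so 3 is the smallest positive non-residue mod 103.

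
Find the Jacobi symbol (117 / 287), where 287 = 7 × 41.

1

Reciprocity: 117 ≡ 1 and 287 ≡ 3 (mod 4), so (117/287) = +(287/117).
Reduce top mod 117: now compute (53/117).
Reciprocity: 53 ≡ 1 and 117 ≡ 1 (mod 4), so (53/117) = +(117/53).
Reduce top mod 53: now compute (11/53).
Reciprocity: 11 ≡ 3 and 53 ≡ 1 (mod 4), so (11/53) = +(53/11).
Reduce top mod 11: now compute (9/11).
Reciprocity: 9 ≡ 1 and 11 ≡ 3 (mod 4), so (9/11) = +(11/9).
Reduce top mod 9: now compute (2/9).
Pull out 2: since 9 ≡ 1 (mod 8), (2/9) = +1.
Reached (1/9) = 1. Collecting the sign flips along the way, the symbol is +1.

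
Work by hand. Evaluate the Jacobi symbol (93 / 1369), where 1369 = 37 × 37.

Reciprocity: 93 ≡ 1 and 1369 ≡ 1 (mod 4), so (93/1369) = +(1369/93).
Reduce top mod 93: now compute (67/93).
Reciprocity: 67 ≡ 3 and 93 ≡ 1 (mod 4), so (67/93) = +(93/67).
Reduce top mod 67: now compute (26/67).
Pull out 2: since 67 ≡ 3 (mod 8), (2/67) = -1.
Reciprocity: 13 ≡ 1 and 67 ≡ 3 (mod 4), so (13/67) = +(67/13).
Reduce top mod 13: now compute (2/13).
Pull out 2: since 13 ≡ 5 (mod 8), (2/13) = -1.
Reached (1/13) = 1. Collecting the sign flips along the way, the symbol is +1.

1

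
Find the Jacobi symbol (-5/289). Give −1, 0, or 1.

First reduce: -5 ≡ 284 (mod 289).
Pull out 2^2: since 289 ≡ 1 (mod 8), (2/289) = +1, so (2/289)^2 = +1.
Reciprocity: 71 ≡ 3 and 289 ≡ 1 (mod 4), so (71/289) = +(289/71).
Reduce top mod 71: now compute (5/71).
Reciprocity: 5 ≡ 1 and 71 ≡ 3 (mod 4), so (5/71) = +(71/5).
Reduce top mod 5: now compute (1/5).
Reached (1/5) = 1. Collecting the sign flips along the way, the symbol is +1.

1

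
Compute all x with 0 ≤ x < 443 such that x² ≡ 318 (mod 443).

196, 247

Since 443 ≡ 3 (mod 4), a square root of 318 is 318^((443+1)/4) = 318^111 mod 443.
Repeated squaring: 318^2≡120, 318^4≡224, 318^8≡117, 318^16≡399, 318^32≡164, 318^64≡316 (mod 443).
318^111 = 318^(64+32+8+4+2+1) ≡ 196 (mod 443).
Check: 196² = 38416 ≡ 318 (mod 443). The two roots are 196 and 247.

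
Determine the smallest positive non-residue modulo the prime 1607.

5

(2/1607) = +1, so 2 is a residue.
(3/1607) = +1, so 3 is a residue.
(4/1607) = +1, so 4 is a residue.
(5/1607) = −1, so 5 is the smallest positive non-residue mod 1607.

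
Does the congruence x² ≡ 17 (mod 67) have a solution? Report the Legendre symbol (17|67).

Euler's criterion: (17/67) ≡ 17^33 (mod 67).
17^2 ≡ 21 (mod 67)
17^4 ≡ 39 (mod 67)
17^8 ≡ 47 (mod 67)
17^16 ≡ 65 (mod 67)
17^32 ≡ 4 (mod 67)
17^33 = 17^(32+1) ≡ 1 (mod 67).
Result is 1, so (17/67) = 1.

1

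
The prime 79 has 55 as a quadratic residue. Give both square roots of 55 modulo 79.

23, 56

Since 79 ≡ 3 (mod 4), a square root of 55 is 55^((79+1)/4) = 55^20 mod 79.
Repeated squaring: 55^2≡23, 55^4≡55, 55^8≡23, 55^16≡55 (mod 79).
55^20 = 55^(16+4) ≡ 23 (mod 79).
Check: 23² = 529 ≡ 55 (mod 79). The two roots are 23 and 56.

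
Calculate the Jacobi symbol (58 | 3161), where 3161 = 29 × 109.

0

Pull out 2: since 3161 ≡ 1 (mod 8), (2/3161) = +1.
Reciprocity: 29 ≡ 1 and 3161 ≡ 1 (mod 4), so (29/3161) = +(3161/29).
Reduce top mod 29: now compute (0/29).
Top reduces to 0: gcd > 1, so the symbol is 0.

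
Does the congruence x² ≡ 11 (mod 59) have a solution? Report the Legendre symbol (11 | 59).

Euler's criterion: (11/59) ≡ 11^29 (mod 59).
11^2 ≡ 3 (mod 59)
11^4 ≡ 9 (mod 59)
11^8 ≡ 22 (mod 59)
11^16 ≡ 12 (mod 59)
11^29 = 11^(16+8+4+1) ≡ 58 (mod 59).
Result is 58 ≡ −1, so (11/59) = −1.

-1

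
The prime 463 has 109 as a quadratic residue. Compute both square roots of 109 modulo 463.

167, 296

Since 463 ≡ 3 (mod 4), a square root of 109 is 109^((463+1)/4) = 109^116 mod 463.
Repeated squaring: 109^2≡306, 109^4≡110, 109^8≡62, 109^16≡140, 109^32≡154, 109^64≡103 (mod 463).
109^116 = 109^(64+32+16+4) ≡ 167 (mod 463).
Check: 167² = 27889 ≡ 109 (mod 463). The two roots are 167 and 296.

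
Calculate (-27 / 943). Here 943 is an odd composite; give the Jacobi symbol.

First reduce: -27 ≡ 916 (mod 943).
Pull out 2^2: since 943 ≡ 7 (mod 8), (2/943) = +1, so (2/943)^2 = +1.
Reciprocity: 229 ≡ 1 and 943 ≡ 3 (mod 4), so (229/943) = +(943/229).
Reduce top mod 229: now compute (27/229).
Reciprocity: 27 ≡ 3 and 229 ≡ 1 (mod 4), so (27/229) = +(229/27).
Reduce top mod 27: now compute (13/27).
Reciprocity: 13 ≡ 1 and 27 ≡ 3 (mod 4), so (13/27) = +(27/13).
Reduce top mod 13: now compute (1/13).
Reached (1/13) = 1. Collecting the sign flips along the way, the symbol is +1.

1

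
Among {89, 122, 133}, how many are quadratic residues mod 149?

1

(89/149) = -1 → non-residue.
(122/149) = -1 → non-residue.
(133/149) = +1 → QR.
Total quadratic residues among the 3: 1.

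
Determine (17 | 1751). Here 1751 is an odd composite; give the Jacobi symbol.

Reciprocity: 17 ≡ 1 and 1751 ≡ 3 (mod 4), so (17/1751) = +(1751/17).
Reduce top mod 17: now compute (0/17).
Top reduces to 0: gcd > 1, so the symbol is 0.

0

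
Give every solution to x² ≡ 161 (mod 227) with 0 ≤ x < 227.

Since 227 ≡ 3 (mod 4), a square root of 161 is 161^((227+1)/4) = 161^57 mod 227.
Repeated squaring: 161^2≡43, 161^4≡33, 161^8≡181, 161^16≡73, 161^32≡108 (mod 227).
161^57 = 161^(32+16+8+1) ≡ 36 (mod 227).
Check: 36² = 1296 ≡ 161 (mod 227). The two roots are 36 and 191.

36, 191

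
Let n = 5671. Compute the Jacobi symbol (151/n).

Reciprocity: 151 ≡ 3 and 5671 ≡ 3 (mod 4), so (151/5671) = −(5671/151).
Reduce top mod 151: now compute (84/151).
Pull out 2^2: since 151 ≡ 7 (mod 8), (2/151) = +1, so (2/151)^2 = +1.
Reciprocity: 21 ≡ 1 and 151 ≡ 3 (mod 4), so (21/151) = +(151/21).
Reduce top mod 21: now compute (4/21).
Pull out 2^2: since 21 ≡ 5 (mod 8), (2/21) = -1, so (2/21)^2 = +1.
Reached (1/21) = 1. Collecting the sign flips along the way, the symbol is -1.

-1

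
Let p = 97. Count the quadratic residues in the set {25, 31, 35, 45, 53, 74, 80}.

(25/97) = +1 → QR.
(31/97) = +1 → QR.
(35/97) = +1 → QR.
(45/97) = -1 → non-residue.
(53/97) = +1 → QR.
(74/97) = -1 → non-residue.
(80/97) = -1 → non-residue.
Total quadratic residues among the 7: 4.

4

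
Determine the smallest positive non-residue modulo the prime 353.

(2/353) = +1, so 2 is a residue.
(3/353) = −1, so 3 is the smallest positive non-residue mod 353.

3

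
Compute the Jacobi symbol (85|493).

0

Reciprocity: 85 ≡ 1 and 493 ≡ 1 (mod 4), so (85/493) = +(493/85).
Reduce top mod 85: now compute (68/85).
Pull out 2^2: since 85 ≡ 5 (mod 8), (2/85) = -1, so (2/85)^2 = +1.
Reciprocity: 17 ≡ 1 and 85 ≡ 1 (mod 4), so (17/85) = +(85/17).
Reduce top mod 17: now compute (0/17).
Top reduces to 0: gcd > 1, so the symbol is 0.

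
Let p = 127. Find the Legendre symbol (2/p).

1

Pull out 2: since 127 ≡ 7 (mod 8), (2/127) = +1.
Reached (1/127) = 1. Collecting the sign flips along the way, the symbol is +1.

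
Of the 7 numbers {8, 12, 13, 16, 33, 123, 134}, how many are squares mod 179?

3

(8/179) = -1 → non-residue.
(12/179) = +1 → QR.
(13/179) = +1 → QR.
(16/179) = +1 → QR.
(33/179) = -1 → non-residue.
(123/179) = -1 → non-residue.
(134/179) = -1 → non-residue.
Total quadratic residues among the 7: 3.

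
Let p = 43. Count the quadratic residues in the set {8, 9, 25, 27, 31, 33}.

3

(8/43) = -1 → non-residue.
(9/43) = +1 → QR.
(25/43) = +1 → QR.
(27/43) = -1 → non-residue.
(31/43) = +1 → QR.
(33/43) = -1 → non-residue.
Total quadratic residues among the 6: 3.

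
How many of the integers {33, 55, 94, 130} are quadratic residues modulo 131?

(33/131) = +1 → QR.
(55/131) = +1 → QR.
(94/131) = +1 → QR.
(130/131) = -1 → non-residue.
Total quadratic residues among the 4: 3.

3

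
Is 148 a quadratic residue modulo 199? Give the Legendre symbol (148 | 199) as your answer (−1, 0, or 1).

Euler's criterion: (148/199) ≡ 148^99 (mod 199).
148^2 ≡ 14 (mod 199)
148^4 ≡ 196 (mod 199)
148^8 ≡ 9 (mod 199)
148^16 ≡ 81 (mod 199)
148^32 ≡ 193 (mod 199)
148^64 ≡ 36 (mod 199)
148^99 = 148^(64+32+2+1) ≡ 198 (mod 199).
Result is 198 ≡ −1, so (148/199) = −1.

-1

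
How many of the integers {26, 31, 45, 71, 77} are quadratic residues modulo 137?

(26/137) = -1 → non-residue.
(31/137) = -1 → non-residue.
(45/137) = -1 → non-residue.
(71/137) = -1 → non-residue.
(77/137) = +1 → QR.
Total quadratic residues among the 5: 1.

1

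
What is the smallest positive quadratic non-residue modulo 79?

3

(2/79) = +1, so 2 is a residue.
(3/79) = −1, so 3 is the smallest positive non-residue mod 79.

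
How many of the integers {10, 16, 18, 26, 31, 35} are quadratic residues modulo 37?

(10/37) = +1 → QR.
(16/37) = +1 → QR.
(18/37) = -1 → non-residue.
(26/37) = +1 → QR.
(31/37) = -1 → non-residue.
(35/37) = -1 → non-residue.
Total quadratic residues among the 6: 3.

3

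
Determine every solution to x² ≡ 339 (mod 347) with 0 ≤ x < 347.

Since 347 ≡ 3 (mod 4), a square root of 339 is 339^((347+1)/4) = 339^87 mod 347.
Repeated squaring: 339^2≡64, 339^4≡279, 339^8≡113, 339^16≡277, 339^32≡42, 339^64≡29 (mod 347).
339^87 = 339^(64+16+4+2+1) ≡ 133 (mod 347).
Check: 133² = 17689 ≡ 339 (mod 347). The two roots are 133 and 214.

133, 214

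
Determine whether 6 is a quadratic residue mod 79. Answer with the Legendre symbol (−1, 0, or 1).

Euler's criterion: (6/79) ≡ 6^39 (mod 79).
6^2 ≡ 36 (mod 79)
6^4 ≡ 32 (mod 79)
6^8 ≡ 76 (mod 79)
6^16 ≡ 9 (mod 79)
6^32 ≡ 2 (mod 79)
6^39 = 6^(32+4+2+1) ≡ 78 (mod 79).
Result is 78 ≡ −1, so (6/79) = −1.

-1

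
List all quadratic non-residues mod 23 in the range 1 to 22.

Square k = 1,…,11 (k and 23−k give the same square):
1²=1, 2²=4, 3²=9, 4²=16, 5²≡2, 6²≡13, 7²≡3, 8²≡18, 9²≡12, 10²≡8, 11²≡6 (mod 23).
The residues are {1, 2, 3, 4, 6, 8, 9, 12, 13, 16, 18}; the non-residues are the remaining 11 nonzero classes.

5,7,10,11,14,15,17,19,20,21,22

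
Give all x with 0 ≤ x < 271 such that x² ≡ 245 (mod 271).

40, 231

Since 271 ≡ 3 (mod 4), a square root of 245 is 245^((271+1)/4) = 245^68 mod 271.
Repeated squaring: 245^2≡134, 245^4≡70, 245^8≡22, 245^16≡213, 245^32≡112, 245^64≡78 (mod 271).
245^68 = 245^(64+4) ≡ 40 (mod 271).
Check: 40² = 1600 ≡ 245 (mod 271). The two roots are 40 and 231.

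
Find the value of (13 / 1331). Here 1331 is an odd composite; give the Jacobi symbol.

-1

Reciprocity: 13 ≡ 1 and 1331 ≡ 3 (mod 4), so (13/1331) = +(1331/13).
Reduce top mod 13: now compute (5/13).
Reciprocity: 5 ≡ 1 and 13 ≡ 1 (mod 4), so (5/13) = +(13/5).
Reduce top mod 5: now compute (3/5).
Reciprocity: 3 ≡ 3 and 5 ≡ 1 (mod 4), so (3/5) = +(5/3).
Reduce top mod 3: now compute (2/3).
Pull out 2: since 3 ≡ 3 (mod 8), (2/3) = -1.
Reached (1/3) = 1. Collecting the sign flips along the way, the symbol is -1.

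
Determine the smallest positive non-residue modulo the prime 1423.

(2/1423) = +1, so 2 is a residue.
(3/1423) = −1, so 3 is the smallest positive non-residue mod 1423.

3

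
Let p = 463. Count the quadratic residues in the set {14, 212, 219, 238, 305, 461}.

(14/463) = -1 → non-residue.
(212/463) = -1 → non-residue.
(219/463) = -1 → non-residue.
(238/463) = -1 → non-residue.
(305/463) = -1 → non-residue.
(461/463) = -1 → non-residue.
Total quadratic residues among the 6: 0.

0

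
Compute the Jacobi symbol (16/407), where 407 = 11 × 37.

Pull out 2^4: since 407 ≡ 7 (mod 8), (2/407) = +1, so (2/407)^4 = +1.
Reached (1/407) = 1. Collecting the sign flips along the way, the symbol is +1.

1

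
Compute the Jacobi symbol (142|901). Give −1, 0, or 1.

Pull out 2: since 901 ≡ 5 (mod 8), (2/901) = -1.
Reciprocity: 71 ≡ 3 and 901 ≡ 1 (mod 4), so (71/901) = +(901/71).
Reduce top mod 71: now compute (49/71).
Reciprocity: 49 ≡ 1 and 71 ≡ 3 (mod 4), so (49/71) = +(71/49).
Reduce top mod 49: now compute (22/49).
Pull out 2: since 49 ≡ 1 (mod 8), (2/49) = +1.
Reciprocity: 11 ≡ 3 and 49 ≡ 1 (mod 4), so (11/49) = +(49/11).
Reduce top mod 11: now compute (5/11).
Reciprocity: 5 ≡ 1 and 11 ≡ 3 (mod 4), so (5/11) = +(11/5).
Reduce top mod 5: now compute (1/5).
Reached (1/5) = 1. Collecting the sign flips along the way, the symbol is -1.

-1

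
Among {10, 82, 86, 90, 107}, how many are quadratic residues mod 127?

2

(10/127) = -1 → non-residue.
(82/127) = +1 → QR.
(86/127) = -1 → non-residue.
(90/127) = -1 → non-residue.
(107/127) = +1 → QR.
Total quadratic residues among the 5: 2.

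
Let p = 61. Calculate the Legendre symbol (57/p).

1

Reciprocity: 57 ≡ 1 and 61 ≡ 1 (mod 4), so (57/61) = +(61/57).
Reduce top mod 57: now compute (4/57).
Pull out 2^2: since 57 ≡ 1 (mod 8), (2/57) = +1, so (2/57)^2 = +1.
Reached (1/57) = 1. Collecting the sign flips along the way, the symbol is +1.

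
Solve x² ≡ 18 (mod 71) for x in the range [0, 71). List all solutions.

Since 71 ≡ 3 (mod 4), a square root of 18 is 18^((71+1)/4) = 18^18 mod 71.
Repeated squaring: 18^2≡40, 18^4≡38, 18^8≡24, 18^16≡8 (mod 71).
18^18 = 18^(16+2) ≡ 36 (mod 71).
Check: 36² = 1296 ≡ 18 (mod 71). The two roots are 35 and 36.

35, 36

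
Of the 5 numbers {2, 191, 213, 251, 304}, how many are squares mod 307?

3

(2/307) = -1 → non-residue.
(191/307) = +1 → QR.
(213/307) = -1 → non-residue.
(251/307) = +1 → QR.
(304/307) = +1 → QR.
Total quadratic residues among the 5: 3.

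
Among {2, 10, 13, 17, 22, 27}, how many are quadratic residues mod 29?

2

(2/29) = -1 → non-residue.
(10/29) = -1 → non-residue.
(13/29) = +1 → QR.
(17/29) = -1 → non-residue.
(22/29) = +1 → QR.
(27/29) = -1 → non-residue.
Total quadratic residues among the 6: 2.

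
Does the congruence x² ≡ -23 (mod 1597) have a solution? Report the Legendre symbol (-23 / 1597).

-1

First reduce: -23 ≡ 1574 (mod 1597).
Pull out 2: since 1597 ≡ 5 (mod 8), (2/1597) = -1.
Reciprocity: 787 ≡ 3 and 1597 ≡ 1 (mod 4), so (787/1597) = +(1597/787).
Reduce top mod 787: now compute (23/787).
Reciprocity: 23 ≡ 3 and 787 ≡ 3 (mod 4), so (23/787) = −(787/23).
Reduce top mod 23: now compute (5/23).
Reciprocity: 5 ≡ 1 and 23 ≡ 3 (mod 4), so (5/23) = +(23/5).
Reduce top mod 5: now compute (3/5).
Reciprocity: 3 ≡ 3 and 5 ≡ 1 (mod 4), so (3/5) = +(5/3).
Reduce top mod 3: now compute (2/3).
Pull out 2: since 3 ≡ 3 (mod 8), (2/3) = -1.
Reached (1/3) = 1. Collecting the sign flips along the way, the symbol is -1.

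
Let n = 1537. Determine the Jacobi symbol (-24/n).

1

First reduce: -24 ≡ 1513 (mod 1537).
Reciprocity: 1513 ≡ 1 and 1537 ≡ 1 (mod 4), so (1513/1537) = +(1537/1513).
Reduce top mod 1513: now compute (24/1513).
Pull out 2^3: since 1513 ≡ 1 (mod 8), (2/1513) = +1, so (2/1513)^3 = +1.
Reciprocity: 3 ≡ 3 and 1513 ≡ 1 (mod 4), so (3/1513) = +(1513/3).
Reduce top mod 3: now compute (1/3).
Reached (1/3) = 1. Collecting the sign flips along the way, the symbol is +1.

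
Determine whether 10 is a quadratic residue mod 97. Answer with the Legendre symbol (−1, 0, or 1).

-1

Pull out 2: since 97 ≡ 1 (mod 8), (2/97) = +1.
Reciprocity: 5 ≡ 1 and 97 ≡ 1 (mod 4), so (5/97) = +(97/5).
Reduce top mod 5: now compute (2/5).
Pull out 2: since 5 ≡ 5 (mod 8), (2/5) = -1.
Reached (1/5) = 1. Collecting the sign flips along the way, the symbol is -1.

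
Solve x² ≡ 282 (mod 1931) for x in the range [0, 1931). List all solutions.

Since 1931 ≡ 3 (mod 4), a square root of 282 is 282^((1931+1)/4) = 282^483 mod 1931.
Repeated squaring: 282^2≡353, 282^4≡1025, 282^8≡161, 282^16≡818, 282^32≡998, 282^64≡1539, 282^128≡1115, 282^256≡1592 (mod 1931).
282^483 = 282^(256+128+64+32+2+1) ≡ 1314 (mod 1931).
Check: 1314² = 1726596 ≡ 282 (mod 1931). The two roots are 617 and 1314.

617, 1314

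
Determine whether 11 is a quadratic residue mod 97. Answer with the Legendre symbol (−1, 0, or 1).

Euler's criterion: (11/97) ≡ 11^48 (mod 97).
11^2 ≡ 24 (mod 97)
11^4 ≡ 91 (mod 97)
11^8 ≡ 36 (mod 97)
11^16 ≡ 35 (mod 97)
11^32 ≡ 61 (mod 97)
11^48 = 11^(32+16) ≡ 1 (mod 97).
Result is 1, so (11/97) = 1.

1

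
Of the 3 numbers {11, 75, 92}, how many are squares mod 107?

(11/107) = +1 → QR.
(75/107) = +1 → QR.
(92/107) = +1 → QR.
Total quadratic residues among the 3: 3.

3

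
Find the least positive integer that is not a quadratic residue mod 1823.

5

(2/1823) = +1, so 2 is a residue.
(3/1823) = +1, so 3 is a residue.
(4/1823) = +1, so 4 is a residue.
(5/1823) = −1, so 5 is the smallest positive non-residue mod 1823.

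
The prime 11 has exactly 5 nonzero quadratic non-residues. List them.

2, 6, 7, 8, 10

Square k = 1,…,5 (k and 11−k give the same square):
1²=1, 2²=4, 3²=9, 4²≡5, 5²≡3 (mod 11).
The residues are {1, 3, 4, 5, 9}; the non-residues are the remaining 5 nonzero classes.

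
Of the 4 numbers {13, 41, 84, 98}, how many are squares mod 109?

1

(13/109) = -1 → non-residue.
(41/109) = -1 → non-residue.
(84/109) = +1 → QR.
(98/109) = -1 → non-residue.
Total quadratic residues among the 4: 1.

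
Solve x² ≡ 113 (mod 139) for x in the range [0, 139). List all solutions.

35, 104

Since 139 ≡ 3 (mod 4), a square root of 113 is 113^((139+1)/4) = 113^35 mod 139.
Repeated squaring: 113^2≡120, 113^4≡83, 113^8≡78, 113^16≡107, 113^32≡51 (mod 139).
113^35 = 113^(32+2+1) ≡ 35 (mod 139).
Check: 35² = 1225 ≡ 113 (mod 139). The two roots are 35 and 104.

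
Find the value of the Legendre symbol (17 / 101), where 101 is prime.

1

Reciprocity: 17 ≡ 1 and 101 ≡ 1 (mod 4), so (17/101) = +(101/17).
Reduce top mod 17: now compute (16/17).
Pull out 2^4: since 17 ≡ 1 (mod 8), (2/17) = +1, so (2/17)^4 = +1.
Reached (1/17) = 1. Collecting the sign flips along the way, the symbol is +1.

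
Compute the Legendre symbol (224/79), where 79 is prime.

-1

Euler's criterion: (224/79) ≡ 66^39 (mod 79).
66^2 ≡ 11 (mod 79)
66^4 ≡ 42 (mod 79)
66^8 ≡ 26 (mod 79)
66^16 ≡ 44 (mod 79)
66^32 ≡ 40 (mod 79)
66^39 = 66^(32+4+2+1) ≡ 78 (mod 79).
Result is 78 ≡ −1, so (224/79) = −1.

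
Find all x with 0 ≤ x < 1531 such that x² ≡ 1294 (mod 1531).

Since 1531 ≡ 3 (mod 4), a square root of 1294 is 1294^((1531+1)/4) = 1294^383 mod 1531.
Repeated squaring: 1294^2≡1053, 1294^4≡365, 1294^8≡28, 1294^16≡784, 1294^32≡725, 1294^64≡492, 1294^128≡166, 1294^256≡1529 (mod 1531).
1294^383 = 1294^(256+64+32+16+8+4+2+1) ≡ 66 (mod 1531).
Check: 66² = 4356 ≡ 1294 (mod 1531). The two roots are 66 and 1465.

66, 1465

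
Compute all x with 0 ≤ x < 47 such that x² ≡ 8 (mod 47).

14, 33

Since 47 ≡ 3 (mod 4), a square root of 8 is 8^((47+1)/4) = 8^12 mod 47.
Repeated squaring: 8^2≡17, 8^4≡7, 8^8≡2 (mod 47).
8^12 = 8^(8+4) ≡ 14 (mod 47).
Check: 14² = 196 ≡ 8 (mod 47). The two roots are 14 and 33.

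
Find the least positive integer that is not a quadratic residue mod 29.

2

(2/29) = −1, so 2 is the smallest positive non-residue mod 29.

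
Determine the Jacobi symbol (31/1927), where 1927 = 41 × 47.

-1

Reciprocity: 31 ≡ 3 and 1927 ≡ 3 (mod 4), so (31/1927) = −(1927/31).
Reduce top mod 31: now compute (5/31).
Reciprocity: 5 ≡ 1 and 31 ≡ 3 (mod 4), so (5/31) = +(31/5).
Reduce top mod 5: now compute (1/5).
Reached (1/5) = 1. Collecting the sign flips along the way, the symbol is -1.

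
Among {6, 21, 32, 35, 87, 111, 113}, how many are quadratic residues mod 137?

(6/137) = -1 → non-residue.
(21/137) = -1 → non-residue.
(32/137) = +1 → QR.
(35/137) = -1 → non-residue.
(87/137) = +1 → QR.
(111/137) = -1 → non-residue.
(113/137) = -1 → non-residue.
Total quadratic residues among the 7: 2.

2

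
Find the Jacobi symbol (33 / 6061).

0

Reciprocity: 33 ≡ 1 and 6061 ≡ 1 (mod 4), so (33/6061) = +(6061/33).
Reduce top mod 33: now compute (22/33).
Pull out 2: since 33 ≡ 1 (mod 8), (2/33) = +1.
Reciprocity: 11 ≡ 3 and 33 ≡ 1 (mod 4), so (11/33) = +(33/11).
Reduce top mod 11: now compute (0/11).
Top reduces to 0: gcd > 1, so the symbol is 0.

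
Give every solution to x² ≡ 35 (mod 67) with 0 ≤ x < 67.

13, 54

Since 67 ≡ 3 (mod 4), a square root of 35 is 35^((67+1)/4) = 35^17 mod 67.
Repeated squaring: 35^2≡19, 35^4≡26, 35^8≡6, 35^16≡36 (mod 67).
35^17 = 35^(16+1) ≡ 54 (mod 67).
Check: 54² = 2916 ≡ 35 (mod 67). The two roots are 13 and 54.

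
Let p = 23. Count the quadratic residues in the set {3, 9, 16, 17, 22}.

3

(3/23) = +1 → QR.
(9/23) = +1 → QR.
(16/23) = +1 → QR.
(17/23) = -1 → non-residue.
(22/23) = -1 → non-residue.
Total quadratic residues among the 5: 3.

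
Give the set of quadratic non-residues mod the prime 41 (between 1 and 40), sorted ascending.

Square k = 1,…,20 (k and 41−k give the same square):
1²=1, 2²=4, 3²=9, 4²=16, 5²=25, 6²=36, 7²≡8, 8²≡23, 9²≡40, 10²≡18, 11²≡39, 12²≡21, 13²≡5, 14²≡32, 15²≡20, 16²≡10, 17²≡2, 18²≡37, 19²≡33, 20²≡31 (mod 41).
The residues are {1, 2, 4, 5, 8, 9, 10, 16, 18, 20, 21, 23, 25, 31, 32, 33, 36, 37, 39, 40}; the non-residues are the remaining 20 nonzero classes.

3, 6, 7, 11, 12, 13, 14, 15, 17, 19, 22, 24, 26, 27, 28, 29, 30, 34, 35, 38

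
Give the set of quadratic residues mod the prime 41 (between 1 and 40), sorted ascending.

1,2,4,5,8,9,10,16,18,20,21,23,25,31,32,33,36,37,39,40

Square k = 1,…,20 (k and 41−k give the same square):
1²=1, 2²=4, 3²=9, 4²=16, 5²=25, 6²=36, 7²≡8, 8²≡23, 9²≡40, 10²≡18, 11²≡39, 12²≡21, 13²≡5, 14²≡32, 15²≡20, 16²≡10, 17²≡2, 18²≡37, 19²≡33, 20²≡31 (mod 41).
So the quadratic residues mod 41 are {1, 2, 4, 5, 8, 9, 10, 16, 18, 20, 21, 23, 25, 31, 32, 33, 36, 37, 39, 40}.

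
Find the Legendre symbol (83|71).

1

First reduce: 83 ≡ 12 (mod 71).
Pull out 2^2: since 71 ≡ 7 (mod 8), (2/71) = +1, so (2/71)^2 = +1.
Reciprocity: 3 ≡ 3 and 71 ≡ 3 (mod 4), so (3/71) = −(71/3).
Reduce top mod 3: now compute (2/3).
Pull out 2: since 3 ≡ 3 (mod 8), (2/3) = -1.
Reached (1/3) = 1. Collecting the sign flips along the way, the symbol is +1.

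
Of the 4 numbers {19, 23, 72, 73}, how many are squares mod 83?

(19/83) = -1 → non-residue.
(23/83) = +1 → QR.
(72/83) = -1 → non-residue.
(73/83) = -1 → non-residue.
Total quadratic residues among the 4: 1.

1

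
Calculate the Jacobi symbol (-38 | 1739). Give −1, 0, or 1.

First reduce: -38 ≡ 1701 (mod 1739).
Reciprocity: 1701 ≡ 1 and 1739 ≡ 3 (mod 4), so (1701/1739) = +(1739/1701).
Reduce top mod 1701: now compute (38/1701).
Pull out 2: since 1701 ≡ 5 (mod 8), (2/1701) = -1.
Reciprocity: 19 ≡ 3 and 1701 ≡ 1 (mod 4), so (19/1701) = +(1701/19).
Reduce top mod 19: now compute (10/19).
Pull out 2: since 19 ≡ 3 (mod 8), (2/19) = -1.
Reciprocity: 5 ≡ 1 and 19 ≡ 3 (mod 4), so (5/19) = +(19/5).
Reduce top mod 5: now compute (4/5).
Pull out 2^2: since 5 ≡ 5 (mod 8), (2/5) = -1, so (2/5)^2 = +1.
Reached (1/5) = 1. Collecting the sign flips along the way, the symbol is +1.

1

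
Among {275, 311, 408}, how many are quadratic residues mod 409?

(275/409) = -1 → non-residue.
(311/409) = +1 → QR.
(408/409) = +1 → QR.
Total quadratic residues among the 3: 2.

2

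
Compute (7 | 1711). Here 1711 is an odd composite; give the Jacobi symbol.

Reciprocity: 7 ≡ 3 and 1711 ≡ 3 (mod 4), so (7/1711) = −(1711/7).
Reduce top mod 7: now compute (3/7).
Reciprocity: 3 ≡ 3 and 7 ≡ 3 (mod 4), so (3/7) = −(7/3).
Reduce top mod 3: now compute (1/3).
Reached (1/3) = 1. Collecting the sign flips along the way, the symbol is +1.

1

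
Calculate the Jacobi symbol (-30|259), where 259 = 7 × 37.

First reduce: -30 ≡ 229 (mod 259).
Reciprocity: 229 ≡ 1 and 259 ≡ 3 (mod 4), so (229/259) = +(259/229).
Reduce top mod 229: now compute (30/229).
Pull out 2: since 229 ≡ 5 (mod 8), (2/229) = -1.
Reciprocity: 15 ≡ 3 and 229 ≡ 1 (mod 4), so (15/229) = +(229/15).
Reduce top mod 15: now compute (4/15).
Pull out 2^2: since 15 ≡ 7 (mod 8), (2/15) = +1, so (2/15)^2 = +1.
Reached (1/15) = 1. Collecting the sign flips along the way, the symbol is -1.

-1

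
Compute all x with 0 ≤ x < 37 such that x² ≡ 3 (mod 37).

15, 22

37 ≡ 1 (mod 4), so we find a root by search.
Trying successive values, 15² = 225 ≡ 3 (mod 37). The other root is 37 − 15 = 22.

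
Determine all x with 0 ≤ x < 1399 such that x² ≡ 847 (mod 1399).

Since 1399 ≡ 3 (mod 4), a square root of 847 is 847^((1399+1)/4) = 847^350 mod 1399.
Repeated squaring: 847^2≡1121, 847^4≡339, 847^8≡203, 847^16≡638, 847^32≡1334, 847^64≡28, 847^128≡784, 847^256≡495 (mod 1399).
847^350 = 847^(256+64+16+8+4+2) ≡ 342 (mod 1399).
Check: 342² = 116964 ≡ 847 (mod 1399). The two roots are 342 and 1057.

342, 1057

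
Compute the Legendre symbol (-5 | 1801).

1

First reduce: -5 ≡ 1796 (mod 1801).
Pull out 2^2: since 1801 ≡ 1 (mod 8), (2/1801) = +1, so (2/1801)^2 = +1.
Reciprocity: 449 ≡ 1 and 1801 ≡ 1 (mod 4), so (449/1801) = +(1801/449).
Reduce top mod 449: now compute (5/449).
Reciprocity: 5 ≡ 1 and 449 ≡ 1 (mod 4), so (5/449) = +(449/5).
Reduce top mod 5: now compute (4/5).
Pull out 2^2: since 5 ≡ 5 (mod 8), (2/5) = -1, so (2/5)^2 = +1.
Reached (1/5) = 1. Collecting the sign flips along the way, the symbol is +1.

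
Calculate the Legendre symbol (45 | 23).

Euler's criterion: (45/23) ≡ 22^11 (mod 23).
22^2 ≡ 1 (mod 23)
22^4 ≡ 1 (mod 23)
22^8 ≡ 1 (mod 23)
22^11 = 22^(8+2+1) ≡ 22 (mod 23).
Result is 22 ≡ −1, so (45/23) = −1.

-1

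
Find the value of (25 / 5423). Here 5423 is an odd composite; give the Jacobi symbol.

Reciprocity: 25 ≡ 1 and 5423 ≡ 3 (mod 4), so (25/5423) = +(5423/25).
Reduce top mod 25: now compute (23/25).
Reciprocity: 23 ≡ 3 and 25 ≡ 1 (mod 4), so (23/25) = +(25/23).
Reduce top mod 23: now compute (2/23).
Pull out 2: since 23 ≡ 7 (mod 8), (2/23) = +1.
Reached (1/23) = 1. Collecting the sign flips along the way, the symbol is +1.

1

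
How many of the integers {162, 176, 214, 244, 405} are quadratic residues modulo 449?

4

(162/449) = +1 → QR.
(176/449) = +1 → QR.
(214/449) = -1 → non-residue.
(244/449) = +1 → QR.
(405/449) = +1 → QR.
Total quadratic residues among the 5: 4.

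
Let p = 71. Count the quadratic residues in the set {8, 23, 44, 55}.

(8/71) = +1 → QR.
(23/71) = -1 → non-residue.
(44/71) = -1 → non-residue.
(55/71) = -1 → non-residue.
Total quadratic residues among the 4: 1.

1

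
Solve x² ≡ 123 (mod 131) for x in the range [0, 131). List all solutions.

Since 131 ≡ 3 (mod 4), a square root of 123 is 123^((131+1)/4) = 123^33 mod 131.
Repeated squaring: 123^2≡64, 123^4≡35, 123^8≡46, 123^16≡20, 123^32≡7 (mod 131).
123^33 = 123^(32+1) ≡ 75 (mod 131).
Check: 75² = 5625 ≡ 123 (mod 131). The two roots are 56 and 75.

56, 75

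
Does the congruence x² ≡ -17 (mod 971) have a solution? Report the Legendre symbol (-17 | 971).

First reduce: -17 ≡ 954 (mod 971).
Pull out 2: since 971 ≡ 3 (mod 8), (2/971) = -1.
Reciprocity: 477 ≡ 1 and 971 ≡ 3 (mod 4), so (477/971) = +(971/477).
Reduce top mod 477: now compute (17/477).
Reciprocity: 17 ≡ 1 and 477 ≡ 1 (mod 4), so (17/477) = +(477/17).
Reduce top mod 17: now compute (1/17).
Reached (1/17) = 1. Collecting the sign flips along the way, the symbol is -1.

-1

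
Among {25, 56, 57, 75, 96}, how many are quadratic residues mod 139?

(25/139) = +1 → QR.
(56/139) = -1 → non-residue.
(57/139) = +1 → QR.
(75/139) = -1 → non-residue.
(96/139) = +1 → QR.
Total quadratic residues among the 5: 3.

3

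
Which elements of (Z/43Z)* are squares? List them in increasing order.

Square k = 1,…,21 (k and 43−k give the same square):
1²=1, 2²=4, 3²=9, 4²=16, 5²=25, 6²=36, 7²≡6, 8²≡21, 9²≡38, 10²≡14, 11²≡35, 12²≡15, 13²≡40, 14²≡24, 15²≡10, 16²≡41, 17²≡31, 18²≡23, 19²≡17, 20²≡13, 21²≡11 (mod 43).
So the quadratic residues mod 43 are {1, 4, 6, 9, 10, 11, 13, 14, 15, 16, 17, 21, 23, 24, 25, 31, 35, 36, 38, 40, 41}.

1, 4, 6, 9, 10, 11, 13, 14, 15, 16, 17, 21, 23, 24, 25, 31, 35, 36, 38, 40, 41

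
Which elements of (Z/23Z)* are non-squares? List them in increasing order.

5 7 10 11 14 15 17 19 20 21 22

Square k = 1,…,11 (k and 23−k give the same square):
1²=1, 2²=4, 3²=9, 4²=16, 5²≡2, 6²≡13, 7²≡3, 8²≡18, 9²≡12, 10²≡8, 11²≡6 (mod 23).
The residues are {1, 2, 3, 4, 6, 8, 9, 12, 13, 16, 18}; the non-residues are the remaining 11 nonzero classes.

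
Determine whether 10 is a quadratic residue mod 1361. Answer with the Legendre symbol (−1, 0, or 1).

Pull out 2: since 1361 ≡ 1 (mod 8), (2/1361) = +1.
Reciprocity: 5 ≡ 1 and 1361 ≡ 1 (mod 4), so (5/1361) = +(1361/5).
Reduce top mod 5: now compute (1/5).
Reached (1/5) = 1. Collecting the sign flips along the way, the symbol is +1.

1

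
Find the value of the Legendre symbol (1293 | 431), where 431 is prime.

0

First reduce: 1293 ≡ 0 (mod 431).
Top reduces to 0: gcd > 1, so the symbol is 0.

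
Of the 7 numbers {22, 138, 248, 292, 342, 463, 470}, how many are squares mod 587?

5

(22/587) = +1 → QR.
(138/587) = +1 → QR.
(248/587) = -1 → non-residue.
(292/587) = +1 → QR.
(342/587) = +1 → QR.
(463/587) = -1 → non-residue.
(470/587) = +1 → QR.
Total quadratic residues among the 7: 5.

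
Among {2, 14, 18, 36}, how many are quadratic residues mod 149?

(2/149) = -1 → non-residue.
(14/149) = -1 → non-residue.
(18/149) = -1 → non-residue.
(36/149) = +1 → QR.
Total quadratic residues among the 4: 1.

1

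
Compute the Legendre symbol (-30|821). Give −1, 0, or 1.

First reduce: -30 ≡ 791 (mod 821).
Reciprocity: 791 ≡ 3 and 821 ≡ 1 (mod 4), so (791/821) = +(821/791).
Reduce top mod 791: now compute (30/791).
Pull out 2: since 791 ≡ 7 (mod 8), (2/791) = +1.
Reciprocity: 15 ≡ 3 and 791 ≡ 3 (mod 4), so (15/791) = −(791/15).
Reduce top mod 15: now compute (11/15).
Reciprocity: 11 ≡ 3 and 15 ≡ 3 (mod 4), so (11/15) = −(15/11).
Reduce top mod 11: now compute (4/11).
Pull out 2^2: since 11 ≡ 3 (mod 8), (2/11) = -1, so (2/11)^2 = +1.
Reached (1/11) = 1. Collecting the sign flips along the way, the symbol is +1.

1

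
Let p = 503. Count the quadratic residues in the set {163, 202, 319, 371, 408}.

0

(163/503) = -1 → non-residue.
(202/503) = -1 → non-residue.
(319/503) = -1 → non-residue.
(371/503) = -1 → non-residue.
(408/503) = -1 → non-residue.
Total quadratic residues among the 5: 0.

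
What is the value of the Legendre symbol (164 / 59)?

1

First reduce: 164 ≡ 46 (mod 59).
Pull out 2: since 59 ≡ 3 (mod 8), (2/59) = -1.
Reciprocity: 23 ≡ 3 and 59 ≡ 3 (mod 4), so (23/59) = −(59/23).
Reduce top mod 23: now compute (13/23).
Reciprocity: 13 ≡ 1 and 23 ≡ 3 (mod 4), so (13/23) = +(23/13).
Reduce top mod 13: now compute (10/13).
Pull out 2: since 13 ≡ 5 (mod 8), (2/13) = -1.
Reciprocity: 5 ≡ 1 and 13 ≡ 1 (mod 4), so (5/13) = +(13/5).
Reduce top mod 5: now compute (3/5).
Reciprocity: 3 ≡ 3 and 5 ≡ 1 (mod 4), so (3/5) = +(5/3).
Reduce top mod 3: now compute (2/3).
Pull out 2: since 3 ≡ 3 (mod 8), (2/3) = -1.
Reached (1/3) = 1. Collecting the sign flips along the way, the symbol is +1.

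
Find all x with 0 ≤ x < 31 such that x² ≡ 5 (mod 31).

6, 25

Since 31 ≡ 3 (mod 4), a square root of 5 is 5^((31+1)/4) = 5^8 mod 31.
Repeated squaring: 5^2≡25, 5^4≡5, 5^8≡25 (mod 31).
5^8 = 5^(8) ≡ 25 (mod 31).
Check: 25² = 625 ≡ 5 (mod 31). The two roots are 6 and 25.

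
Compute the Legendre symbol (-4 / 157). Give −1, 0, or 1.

1

Euler's criterion: (-4/157) ≡ 153^78 (mod 157).
153^2 ≡ 16 (mod 157)
153^4 ≡ 99 (mod 157)
153^8 ≡ 67 (mod 157)
153^16 ≡ 93 (mod 157)
153^32 ≡ 14 (mod 157)
153^64 ≡ 39 (mod 157)
153^78 = 153^(64+8+4+2) ≡ 1 (mod 157).
Result is 1, so (-4/157) = 1.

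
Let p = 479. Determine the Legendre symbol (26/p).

-1

Pull out 2: since 479 ≡ 7 (mod 8), (2/479) = +1.
Reciprocity: 13 ≡ 1 and 479 ≡ 3 (mod 4), so (13/479) = +(479/13).
Reduce top mod 13: now compute (11/13).
Reciprocity: 11 ≡ 3 and 13 ≡ 1 (mod 4), so (11/13) = +(13/11).
Reduce top mod 11: now compute (2/11).
Pull out 2: since 11 ≡ 3 (mod 8), (2/11) = -1.
Reached (1/11) = 1. Collecting the sign flips along the way, the symbol is -1.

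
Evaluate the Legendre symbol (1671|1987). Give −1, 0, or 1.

Reciprocity: 1671 ≡ 3 and 1987 ≡ 3 (mod 4), so (1671/1987) = −(1987/1671).
Reduce top mod 1671: now compute (316/1671).
Pull out 2^2: since 1671 ≡ 7 (mod 8), (2/1671) = +1, so (2/1671)^2 = +1.
Reciprocity: 79 ≡ 3 and 1671 ≡ 3 (mod 4), so (79/1671) = −(1671/79).
Reduce top mod 79: now compute (12/79).
Pull out 2^2: since 79 ≡ 7 (mod 8), (2/79) = +1, so (2/79)^2 = +1.
Reciprocity: 3 ≡ 3 and 79 ≡ 3 (mod 4), so (3/79) = −(79/3).
Reduce top mod 3: now compute (1/3).
Reached (1/3) = 1. Collecting the sign flips along the way, the symbol is -1.

-1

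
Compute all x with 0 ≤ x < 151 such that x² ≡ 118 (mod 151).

Since 151 ≡ 3 (mod 4), a square root of 118 is 118^((151+1)/4) = 118^38 mod 151.
Repeated squaring: 118^2≡32, 118^4≡118, 118^8≡32, 118^16≡118, 118^32≡32 (mod 151).
118^38 = 118^(32+4+2) ≡ 32 (mod 151).
Check: 32² = 1024 ≡ 118 (mod 151). The two roots are 32 and 119.

32, 119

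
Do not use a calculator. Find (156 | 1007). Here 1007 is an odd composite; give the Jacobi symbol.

-1

Pull out 2^2: since 1007 ≡ 7 (mod 8), (2/1007) = +1, so (2/1007)^2 = +1.
Reciprocity: 39 ≡ 3 and 1007 ≡ 3 (mod 4), so (39/1007) = −(1007/39).
Reduce top mod 39: now compute (32/39).
Pull out 2^5: since 39 ≡ 7 (mod 8), (2/39) = +1, so (2/39)^5 = +1.
Reached (1/39) = 1. Collecting the sign flips along the way, the symbol is -1.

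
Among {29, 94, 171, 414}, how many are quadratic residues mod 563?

(29/563) = -1 → non-residue.
(94/563) = -1 → non-residue.
(171/563) = +1 → QR.
(414/563) = -1 → non-residue.
Total quadratic residues among the 4: 1.

1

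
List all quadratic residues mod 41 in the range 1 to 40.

Square k = 1,…,20 (k and 41−k give the same square):
1²=1, 2²=4, 3²=9, 4²=16, 5²=25, 6²=36, 7²≡8, 8²≡23, 9²≡40, 10²≡18, 11²≡39, 12²≡21, 13²≡5, 14²≡32, 15²≡20, 16²≡10, 17²≡2, 18²≡37, 19²≡33, 20²≡31 (mod 41).
So the quadratic residues mod 41 are {1, 2, 4, 5, 8, 9, 10, 16, 18, 20, 21, 23, 25, 31, 32, 33, 36, 37, 39, 40}.

1,2,4,5,8,9,10,16,18,20,21,23,25,31,32,33,36,37,39,40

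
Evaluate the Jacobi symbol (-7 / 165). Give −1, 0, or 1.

1

First reduce: -7 ≡ 158 (mod 165).
Pull out 2: since 165 ≡ 5 (mod 8), (2/165) = -1.
Reciprocity: 79 ≡ 3 and 165 ≡ 1 (mod 4), so (79/165) = +(165/79).
Reduce top mod 79: now compute (7/79).
Reciprocity: 7 ≡ 3 and 79 ≡ 3 (mod 4), so (7/79) = −(79/7).
Reduce top mod 7: now compute (2/7).
Pull out 2: since 7 ≡ 7 (mod 8), (2/7) = +1.
Reached (1/7) = 1. Collecting the sign flips along the way, the symbol is +1.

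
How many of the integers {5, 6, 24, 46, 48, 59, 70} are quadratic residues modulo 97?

(5/97) = -1 → non-residue.
(6/97) = +1 → QR.
(24/97) = +1 → QR.
(46/97) = -1 → non-residue.
(48/97) = +1 → QR.
(59/97) = -1 → non-residue.
(70/97) = +1 → QR.
Total quadratic residues among the 7: 4.

4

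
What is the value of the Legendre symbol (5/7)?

Reciprocity: 5 ≡ 1 and 7 ≡ 3 (mod 4), so (5/7) = +(7/5).
Reduce top mod 5: now compute (2/5).
Pull out 2: since 5 ≡ 5 (mod 8), (2/5) = -1.
Reached (1/5) = 1. Collecting the sign flips along the way, the symbol is -1.

-1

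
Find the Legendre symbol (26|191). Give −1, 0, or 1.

1

Euler's criterion: (26/191) ≡ 26^95 (mod 191).
26^2 ≡ 103 (mod 191)
26^4 ≡ 104 (mod 191)
26^8 ≡ 120 (mod 191)
26^16 ≡ 75 (mod 191)
26^32 ≡ 86 (mod 191)
26^64 ≡ 138 (mod 191)
26^95 = 26^(64+16+8+4+2+1) ≡ 1 (mod 191).
Result is 1, so (26/191) = 1.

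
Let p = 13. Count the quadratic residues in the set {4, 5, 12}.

(4/13) = +1 → QR.
(5/13) = -1 → non-residue.
(12/13) = +1 → QR.
Total quadratic residues among the 3: 2.

2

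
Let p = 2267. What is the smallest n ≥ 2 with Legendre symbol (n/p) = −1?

(2/2267) = −1, so 2 is the smallest positive non-residue mod 2267.

2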